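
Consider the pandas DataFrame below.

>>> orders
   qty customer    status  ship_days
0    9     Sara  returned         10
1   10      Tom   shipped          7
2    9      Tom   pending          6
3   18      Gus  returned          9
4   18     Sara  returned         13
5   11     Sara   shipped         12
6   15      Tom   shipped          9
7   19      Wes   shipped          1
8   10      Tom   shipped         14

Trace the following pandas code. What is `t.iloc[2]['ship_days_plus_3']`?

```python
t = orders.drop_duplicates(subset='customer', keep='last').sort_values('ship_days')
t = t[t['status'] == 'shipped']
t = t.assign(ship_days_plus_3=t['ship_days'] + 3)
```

17

drop duplicate customer (keep=last):
   qty customer    status  ship_days
3   18      Gus  returned          9
5   11     Sara   shipped         12
7   19      Wes   shipped          1
8   10      Tom   shipped         14
sort by ship_days:
   qty customer    status  ship_days
7   19      Wes   shipped          1
3   18      Gus  returned          9
5   11     Sara   shipped         12
8   10      Tom   shipped         14
filter rows where status == 'shipped':
   qty customer   status  ship_days
7   19      Wes  shipped          1
5   11     Sara  shipped         12
8   10      Tom  shipped         14
add column ship_days_plus_3 = t['ship_days'] + 3:
   qty customer   status  ship_days  ship_days_plus_3
7   19      Wes  shipped          1                 4
5   11     Sara  shipped         12                15
8   10      Tom  shipped         14                17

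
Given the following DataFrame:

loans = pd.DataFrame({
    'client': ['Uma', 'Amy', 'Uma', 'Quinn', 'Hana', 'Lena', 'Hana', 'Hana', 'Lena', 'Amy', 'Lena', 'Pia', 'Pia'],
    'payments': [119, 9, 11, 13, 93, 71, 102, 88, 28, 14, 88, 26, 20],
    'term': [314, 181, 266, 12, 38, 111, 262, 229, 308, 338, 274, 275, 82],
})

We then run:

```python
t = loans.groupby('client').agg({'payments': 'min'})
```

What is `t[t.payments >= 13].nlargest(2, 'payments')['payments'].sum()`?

group by client, min of payments:
        payments
client          
Amy            9
Hana          88
Lena          28
Pia           20
Quinn         13
Uma           11
filter rows where payments >= 13:
        payments
client          
Hana          88
Lena          28
Pia           20
Quinn         13
take 2 rows with largest payments:
        payments
client          
Hana          88
Lena          28
Then the sum of column 'payments': 116

116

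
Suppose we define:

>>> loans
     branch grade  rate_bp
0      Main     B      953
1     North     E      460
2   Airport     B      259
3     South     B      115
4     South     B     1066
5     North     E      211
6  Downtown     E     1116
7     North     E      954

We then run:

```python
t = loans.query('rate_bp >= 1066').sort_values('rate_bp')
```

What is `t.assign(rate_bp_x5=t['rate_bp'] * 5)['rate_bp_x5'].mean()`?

filter rows where rate_bp >= 1066:
     branch grade  rate_bp
4     South     B     1066
6  Downtown     E     1116
sort by rate_bp:
     branch grade  rate_bp
4     South     B     1066
6  Downtown     E     1116
add column rate_bp_x5 = t['rate_bp'] * 5:
     branch grade  rate_bp  rate_bp_x5
4     South     B     1066        5330
6  Downtown     E     1116        5580
So mean() = 5455.0.

5455.0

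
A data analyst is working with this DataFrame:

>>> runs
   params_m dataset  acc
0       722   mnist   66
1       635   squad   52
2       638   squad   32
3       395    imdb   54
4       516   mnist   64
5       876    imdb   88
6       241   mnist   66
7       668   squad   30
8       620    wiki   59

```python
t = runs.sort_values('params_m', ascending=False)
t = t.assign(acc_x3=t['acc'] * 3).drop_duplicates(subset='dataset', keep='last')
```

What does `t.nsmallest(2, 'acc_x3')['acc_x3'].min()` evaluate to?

156

sort by params_m descending:
   params_m dataset  acc
5       876    imdb   88
0       722   mnist   66
7       668   squad   30
2       638   squad   32
1       635   squad   52
8       620    wiki   59
4       516   mnist   64
3       395    imdb   54
6       241   mnist   66
add column acc_x3 = t['acc'] * 3:
   params_m dataset  acc  acc_x3
5       876    imdb   88     264
0       722   mnist   66     198
7       668   squad   30      90
2       638   squad   32      96
1       635   squad   52     156
8       620    wiki   59     177
4       516   mnist   64     192
3       395    imdb   54     162
6       241   mnist   66     198
drop duplicate dataset (keep=last):
   params_m dataset  acc  acc_x3
1       635   squad   52     156
8       620    wiki   59     177
3       395    imdb   54     162
6       241   mnist   66     198
take 2 rows with smallest acc_x3:
   params_m dataset  acc  acc_x3
1       635   squad   52     156
3       395    imdb   54     162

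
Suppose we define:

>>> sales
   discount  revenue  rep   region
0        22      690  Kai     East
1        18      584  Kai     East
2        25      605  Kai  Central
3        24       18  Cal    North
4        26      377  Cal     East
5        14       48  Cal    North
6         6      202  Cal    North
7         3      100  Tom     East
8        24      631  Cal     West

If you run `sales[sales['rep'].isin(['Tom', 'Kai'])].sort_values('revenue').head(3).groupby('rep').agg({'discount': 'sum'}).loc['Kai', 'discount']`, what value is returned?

43

filter rows where rep in ['Tom', 'Kai']:
   discount  revenue  rep   region
0        22      690  Kai     East
1        18      584  Kai     East
2        25      605  Kai  Central
7         3      100  Tom     East
sort by revenue:
   discount  revenue  rep   region
7         3      100  Tom     East
1        18      584  Kai     East
2        25      605  Kai  Central
0        22      690  Kai     East
take first 3 rows:
   discount  revenue  rep   region
7         3      100  Tom     East
1        18      584  Kai     East
2        25      605  Kai  Central
group by rep, sum of discount:
     discount
rep          
Kai        43
Tom         3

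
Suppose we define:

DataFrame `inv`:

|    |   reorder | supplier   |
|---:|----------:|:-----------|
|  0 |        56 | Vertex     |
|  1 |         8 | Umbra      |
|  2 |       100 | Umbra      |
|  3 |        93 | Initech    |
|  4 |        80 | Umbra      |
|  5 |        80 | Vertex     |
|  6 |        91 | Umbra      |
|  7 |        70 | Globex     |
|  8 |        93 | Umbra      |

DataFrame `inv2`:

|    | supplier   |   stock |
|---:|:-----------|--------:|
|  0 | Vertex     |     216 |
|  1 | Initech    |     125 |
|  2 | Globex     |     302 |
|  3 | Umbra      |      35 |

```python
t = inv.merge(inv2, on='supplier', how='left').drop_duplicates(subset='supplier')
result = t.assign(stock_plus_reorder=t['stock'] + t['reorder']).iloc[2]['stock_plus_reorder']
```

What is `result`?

218

merge on 'supplier' (how='left') → 9 rows:
   reorder supplier  stock
0       56   Vertex    216
1        8    Umbra     35
2      100    Umbra     35
3       93  Initech    125
4       80    Umbra     35
5       80   Vertex    216
6       91    Umbra     35
7       70   Globex    302
8       93    Umbra     35
drop duplicate supplier (keep=first):
   reorder supplier  stock
0       56   Vertex    216
1        8    Umbra     35
3       93  Initech    125
7       70   Globex    302
add column stock_plus_reorder = t['stock'] + t['reorder']:
   reorder supplier  stock  stock_plus_reorder
0       56   Vertex    216                 272
1        8    Umbra     35                  43
3       93  Initech    125                 218
7       70   Globex    302                 372
Hence 218.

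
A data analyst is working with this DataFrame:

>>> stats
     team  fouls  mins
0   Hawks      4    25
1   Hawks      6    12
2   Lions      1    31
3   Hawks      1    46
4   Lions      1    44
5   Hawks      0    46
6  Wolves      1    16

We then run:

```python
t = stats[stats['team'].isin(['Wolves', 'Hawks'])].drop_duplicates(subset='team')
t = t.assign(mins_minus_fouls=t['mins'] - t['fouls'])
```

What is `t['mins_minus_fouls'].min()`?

15

filter rows where team in ['Wolves', 'Hawks']:
     team  fouls  mins
0   Hawks      4    25
1   Hawks      6    12
3   Hawks      1    46
5   Hawks      0    46
6  Wolves      1    16
drop duplicate team (keep=first):
     team  fouls  mins
0   Hawks      4    25
6  Wolves      1    16
add column mins_minus_fouls = t['mins'] - t['fouls']:
     team  fouls  mins  mins_minus_fouls
0   Hawks      4    25                21
6  Wolves      1    16                15
Hence 15.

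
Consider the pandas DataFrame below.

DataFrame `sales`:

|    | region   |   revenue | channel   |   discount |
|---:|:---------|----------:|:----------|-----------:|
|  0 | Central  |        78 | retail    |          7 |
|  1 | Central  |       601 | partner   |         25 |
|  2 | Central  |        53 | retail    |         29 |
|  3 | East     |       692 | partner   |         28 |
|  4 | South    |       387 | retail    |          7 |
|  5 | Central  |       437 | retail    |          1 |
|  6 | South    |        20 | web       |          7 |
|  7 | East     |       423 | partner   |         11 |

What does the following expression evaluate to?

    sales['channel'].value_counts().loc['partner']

value_counts of channel:
channel
retail     4
partner    3
web        1
Name: count, dtype: int64

3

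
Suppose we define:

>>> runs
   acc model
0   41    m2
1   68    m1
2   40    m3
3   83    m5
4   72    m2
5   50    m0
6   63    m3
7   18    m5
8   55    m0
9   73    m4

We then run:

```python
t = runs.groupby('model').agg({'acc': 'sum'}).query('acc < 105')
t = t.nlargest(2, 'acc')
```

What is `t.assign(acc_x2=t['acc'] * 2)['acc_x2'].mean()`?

204.0

group by model, sum of acc:
       acc
model     
m0     105
m1      68
m2     113
m3     103
m4      73
m5     101
filter rows where acc < 105:
       acc
model     
m1      68
m3     103
m4      73
m5     101
take 2 rows with largest acc:
       acc
model     
m3     103
m5     101
add column acc_x2 = t['acc'] * 2:
       acc  acc_x2
model             
m3     103     206
m5     101     202
The mean of column 'acc_x2' is 204.0.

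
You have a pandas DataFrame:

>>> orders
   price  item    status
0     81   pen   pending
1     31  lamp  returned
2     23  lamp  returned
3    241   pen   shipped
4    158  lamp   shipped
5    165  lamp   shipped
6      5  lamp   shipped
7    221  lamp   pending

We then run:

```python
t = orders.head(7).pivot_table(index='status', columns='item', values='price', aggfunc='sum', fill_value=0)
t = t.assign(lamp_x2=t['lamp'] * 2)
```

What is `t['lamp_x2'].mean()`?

take first 7 rows:
   price  item    status
0     81   pen   pending
1     31  lamp  returned
2     23  lamp  returned
3    241   pen   shipped
4    158  lamp   shipped
5    165  lamp   shipped
6      5  lamp   shipped
pivot: rows=status, cols=item, sum(price):
item      lamp  pen
status             
pending      0   81
returned    54    0
shipped    328  241
add column lamp_x2 = t['lamp'] * 2:
item      lamp  pen  lamp_x2
status                      
pending      0   81        0
returned    54    0      108
shipped    328  241      656
Finally, mean of column 'lamp_x2' = 254.666666667.

254.666666667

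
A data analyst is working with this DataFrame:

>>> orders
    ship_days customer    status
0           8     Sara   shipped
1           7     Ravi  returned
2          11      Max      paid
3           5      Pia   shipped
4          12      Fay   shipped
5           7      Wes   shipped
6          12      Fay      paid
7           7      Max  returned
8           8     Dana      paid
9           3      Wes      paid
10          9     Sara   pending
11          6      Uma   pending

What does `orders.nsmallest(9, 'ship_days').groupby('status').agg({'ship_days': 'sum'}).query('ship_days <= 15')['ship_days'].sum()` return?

take 9 rows with smallest ship_days:
    ship_days customer    status
9           3      Wes      paid
3           5      Pia   shipped
11          6      Uma   pending
1           7     Ravi  returned
5           7      Wes   shipped
7           7      Max  returned
0           8     Sara   shipped
8           8     Dana      paid
10          9     Sara   pending
group by status, sum of ship_days:
          ship_days
status             
paid             11
pending          15
returned         14
shipped          20
filter rows where ship_days <= 15:
          ship_days
status             
paid             11
pending          15
returned         14

40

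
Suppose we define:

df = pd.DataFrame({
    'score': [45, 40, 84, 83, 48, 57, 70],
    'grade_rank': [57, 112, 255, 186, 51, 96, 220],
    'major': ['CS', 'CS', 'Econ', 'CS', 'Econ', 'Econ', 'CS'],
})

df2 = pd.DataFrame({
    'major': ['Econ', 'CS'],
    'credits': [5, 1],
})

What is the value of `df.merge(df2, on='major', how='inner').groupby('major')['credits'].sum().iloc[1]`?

merge on 'major' (how='inner') → 7 rows:
   score  grade_rank major  credits
0     45          57    CS        1
1     40         112    CS        1
2     84         255  Econ        5
3     83         186    CS        1
4     48          51  Econ        5
5     57          96  Econ        5
6     70         220    CS        1
group by major, sum of credits:
major
CS       4
Econ    15
Name: credits, dtype: int64
Then the value at position 1: 15

15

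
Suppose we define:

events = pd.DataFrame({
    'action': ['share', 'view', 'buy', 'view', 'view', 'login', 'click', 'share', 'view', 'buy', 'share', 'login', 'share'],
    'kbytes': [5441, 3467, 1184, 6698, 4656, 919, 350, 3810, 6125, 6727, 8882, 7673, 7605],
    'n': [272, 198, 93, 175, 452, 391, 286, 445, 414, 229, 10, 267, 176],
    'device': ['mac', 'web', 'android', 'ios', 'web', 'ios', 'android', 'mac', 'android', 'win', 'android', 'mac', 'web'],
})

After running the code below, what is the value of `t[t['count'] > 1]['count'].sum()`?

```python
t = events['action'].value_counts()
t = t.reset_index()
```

value_counts of action:
action
share    4
view     4
buy      2
login    2
click    1
Name: count, dtype: int64
reset_index():
  action  count
0  share      4
1   view      4
2    buy      2
3  login      2
4  click      1
filter rows where count > 1:
  action  count
0  share      4
1   view      4
2    buy      2
3  login      2
Finally, sum of column 'count' = 12.

12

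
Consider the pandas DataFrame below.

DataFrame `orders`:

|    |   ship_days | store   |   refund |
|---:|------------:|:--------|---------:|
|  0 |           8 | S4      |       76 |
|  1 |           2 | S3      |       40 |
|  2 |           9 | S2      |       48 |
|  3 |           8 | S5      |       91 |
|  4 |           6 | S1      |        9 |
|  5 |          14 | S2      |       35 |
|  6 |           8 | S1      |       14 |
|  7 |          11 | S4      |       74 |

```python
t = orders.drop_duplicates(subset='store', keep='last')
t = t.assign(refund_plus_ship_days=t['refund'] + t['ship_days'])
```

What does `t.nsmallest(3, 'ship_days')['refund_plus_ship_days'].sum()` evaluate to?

163

drop duplicate store (keep=last):
   ship_days store  refund
1          2    S3      40
3          8    S5      91
5         14    S2      35
6          8    S1      14
7         11    S4      74
add column refund_plus_ship_days = t['refund'] + t['ship_days']:
   ship_days store  refund  refund_plus_ship_days
1          2    S3      40                     42
3          8    S5      91                     99
5         14    S2      35                     49
6          8    S1      14                     22
7         11    S4      74                     85
take 3 rows with smallest ship_days:
   ship_days store  refund  refund_plus_ship_days
1          2    S3      40                     42
3          8    S5      91                     99
6          8    S1      14                     22
The sum of column 'refund_plus_ship_days' is 163.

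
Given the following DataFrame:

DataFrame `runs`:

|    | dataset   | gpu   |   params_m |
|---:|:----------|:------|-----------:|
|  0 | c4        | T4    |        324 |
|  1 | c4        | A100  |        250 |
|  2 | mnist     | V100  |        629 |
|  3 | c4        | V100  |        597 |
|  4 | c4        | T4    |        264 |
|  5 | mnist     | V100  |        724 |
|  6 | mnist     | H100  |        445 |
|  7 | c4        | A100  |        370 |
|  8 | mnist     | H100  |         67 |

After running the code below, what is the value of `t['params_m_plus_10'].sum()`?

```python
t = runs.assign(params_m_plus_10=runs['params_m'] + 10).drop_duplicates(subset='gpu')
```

add column params_m_plus_10 = runs['params_m'] + 10:
  dataset   gpu  params_m  params_m_plus_10
0      c4    T4       324               334
1      c4  A100       250               260
2   mnist  V100       629               639
3      c4  V100       597               607
4      c4    T4       264               274
5   mnist  V100       724               734
6   mnist  H100       445               455
7      c4  A100       370               380
8   mnist  H100        67                77
drop duplicate gpu (keep=first):
  dataset   gpu  params_m  params_m_plus_10
0      c4    T4       324               334
1      c4  A100       250               260
2   mnist  V100       629               639
6   mnist  H100       445               455
The sum of column 'params_m_plus_10' is 1688.

1688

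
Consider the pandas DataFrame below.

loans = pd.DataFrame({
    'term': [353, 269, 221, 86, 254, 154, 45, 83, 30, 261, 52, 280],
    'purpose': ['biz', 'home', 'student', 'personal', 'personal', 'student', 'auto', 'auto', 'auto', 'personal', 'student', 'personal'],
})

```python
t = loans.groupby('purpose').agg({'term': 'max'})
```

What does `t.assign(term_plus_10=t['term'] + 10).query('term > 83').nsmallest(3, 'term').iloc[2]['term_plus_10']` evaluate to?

290

group by purpose, max of term:
          term
purpose       
auto        83
biz        353
home       269
personal   280
student    221
add column term_plus_10 = t['term'] + 10:
          term  term_plus_10
purpose                     
auto        83            93
biz        353           363
home       269           279
personal   280           290
student    221           231
filter rows where term > 83:
          term  term_plus_10
purpose                     
biz        353           363
home       269           279
personal   280           290
student    221           231
take 3 rows with smallest term:
          term  term_plus_10
purpose                     
student    221           231
home       269           279
personal   280           290
Hence 290.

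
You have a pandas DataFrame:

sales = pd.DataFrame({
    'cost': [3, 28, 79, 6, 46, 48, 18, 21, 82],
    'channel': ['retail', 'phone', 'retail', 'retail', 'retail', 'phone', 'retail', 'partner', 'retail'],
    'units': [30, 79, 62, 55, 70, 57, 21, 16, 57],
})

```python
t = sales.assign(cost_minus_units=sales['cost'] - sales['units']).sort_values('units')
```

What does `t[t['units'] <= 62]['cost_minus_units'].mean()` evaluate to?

-5.85714285714

add column cost_minus_units = sales['cost'] - sales['units']:
   cost  channel  units  cost_minus_units
0     3   retail     30               -27
1    28    phone     79               -51
2    79   retail     62                17
3     6   retail     55               -49
4    46   retail     70               -24
5    48    phone     57                -9
6    18   retail     21                -3
7    21  partner     16                 5
8    82   retail     57                25
sort by units:
   cost  channel  units  cost_minus_units
7    21  partner     16                 5
6    18   retail     21                -3
0     3   retail     30               -27
3     6   retail     55               -49
5    48    phone     57                -9
8    82   retail     57                25
2    79   retail     62                17
4    46   retail     70               -24
1    28    phone     79               -51
filter rows where units <= 62:
   cost  channel  units  cost_minus_units
7    21  partner     16                 5
6    18   retail     21                -3
0     3   retail     30               -27
3     6   retail     55               -49
5    48    phone     57                -9
8    82   retail     57                25
2    79   retail     62                17
Then the mean of column 'cost_minus_units': -5.85714285714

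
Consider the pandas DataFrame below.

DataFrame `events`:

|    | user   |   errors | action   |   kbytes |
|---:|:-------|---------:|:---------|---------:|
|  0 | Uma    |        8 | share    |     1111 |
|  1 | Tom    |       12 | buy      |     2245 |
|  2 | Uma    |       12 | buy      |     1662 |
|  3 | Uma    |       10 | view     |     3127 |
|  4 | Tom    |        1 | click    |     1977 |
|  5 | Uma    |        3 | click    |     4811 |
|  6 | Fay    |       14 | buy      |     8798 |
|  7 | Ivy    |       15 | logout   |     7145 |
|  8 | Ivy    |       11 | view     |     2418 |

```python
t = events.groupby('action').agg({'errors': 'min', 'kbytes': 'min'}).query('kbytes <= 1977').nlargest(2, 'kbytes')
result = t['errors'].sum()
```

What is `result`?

group by action: min(errors), min(kbytes):
        errors  kbytes
action                
buy         12    1662
click        1    1977
logout      15    7145
share        8    1111
view        10    2418
filter rows where kbytes <= 1977:
        errors  kbytes
action                
buy         12    1662
click        1    1977
share        8    1111
take 2 rows with largest kbytes:
        errors  kbytes
action                
click        1    1977
buy         12    1662
Finally, sum of column 'errors' = 13.

13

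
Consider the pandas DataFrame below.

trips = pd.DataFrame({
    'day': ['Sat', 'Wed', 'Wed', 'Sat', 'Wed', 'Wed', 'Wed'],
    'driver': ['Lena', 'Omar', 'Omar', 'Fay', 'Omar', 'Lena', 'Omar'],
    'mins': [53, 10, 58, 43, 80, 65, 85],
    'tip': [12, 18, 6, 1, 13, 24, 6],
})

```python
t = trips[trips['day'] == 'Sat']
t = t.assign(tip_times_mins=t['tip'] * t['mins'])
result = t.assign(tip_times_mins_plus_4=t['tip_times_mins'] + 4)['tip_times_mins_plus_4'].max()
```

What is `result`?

640

filter rows where day == 'Sat':
   day driver  mins  tip
0  Sat   Lena    53   12
3  Sat    Fay    43    1
add column tip_times_mins = t['tip'] * t['mins']:
   day driver  mins  tip  tip_times_mins
0  Sat   Lena    53   12             636
3  Sat    Fay    43    1              43
add column tip_times_mins_plus_4 = t['tip_times_mins'] + 4:
   day driver  mins  tip  tip_times_mins  tip_times_mins_plus_4
0  Sat   Lena    53   12             636                    640
3  Sat    Fay    43    1              43                     47
Reading off the max of column 'tip_times_mins_plus_4', we get 640.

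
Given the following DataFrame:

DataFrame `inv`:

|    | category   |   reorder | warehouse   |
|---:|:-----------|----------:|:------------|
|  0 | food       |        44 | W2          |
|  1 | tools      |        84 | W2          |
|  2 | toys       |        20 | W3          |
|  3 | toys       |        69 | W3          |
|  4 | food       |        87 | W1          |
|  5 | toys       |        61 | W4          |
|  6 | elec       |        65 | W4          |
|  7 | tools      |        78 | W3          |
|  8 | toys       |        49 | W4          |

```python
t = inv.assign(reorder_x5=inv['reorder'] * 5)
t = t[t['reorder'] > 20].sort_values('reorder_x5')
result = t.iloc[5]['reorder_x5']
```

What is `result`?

390

add column reorder_x5 = inv['reorder'] * 5:
  category  reorder warehouse  reorder_x5
0     food       44        W2         220
1    tools       84        W2         420
2     toys       20        W3         100
3     toys       69        W3         345
4     food       87        W1         435
5     toys       61        W4         305
6     elec       65        W4         325
7    tools       78        W3         390
8     toys       49        W4         245
filter rows where reorder > 20:
  category  reorder warehouse  reorder_x5
0     food       44        W2         220
1    tools       84        W2         420
3     toys       69        W3         345
4     food       87        W1         435
5     toys       61        W4         305
6     elec       65        W4         325
7    tools       78        W3         390
8     toys       49        W4         245
sort by reorder_x5:
  category  reorder warehouse  reorder_x5
0     food       44        W2         220
8     toys       49        W4         245
5     toys       61        W4         305
6     elec       65        W4         325
3     toys       69        W3         345
7    tools       78        W3         390
1    tools       84        W2         420
4     food       87        W1         435
value at position 5, column 'reorder_x5' → 390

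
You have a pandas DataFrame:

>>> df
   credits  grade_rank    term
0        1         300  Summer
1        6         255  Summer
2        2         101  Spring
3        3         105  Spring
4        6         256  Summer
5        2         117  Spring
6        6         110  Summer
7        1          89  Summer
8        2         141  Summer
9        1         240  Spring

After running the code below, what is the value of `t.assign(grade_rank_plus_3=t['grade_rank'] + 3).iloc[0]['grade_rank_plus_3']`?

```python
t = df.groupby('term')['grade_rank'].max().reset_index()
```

group by term, max of grade_rank:
term
Spring    240
Summer    300
Name: grade_rank, dtype: int64
reset_index():
     term  grade_rank
0  Spring         240
1  Summer         300
add column grade_rank_plus_3 = t['grade_rank'] + 3:
     term  grade_rank  grade_rank_plus_3
0  Spring         240                243
1  Summer         300                303

243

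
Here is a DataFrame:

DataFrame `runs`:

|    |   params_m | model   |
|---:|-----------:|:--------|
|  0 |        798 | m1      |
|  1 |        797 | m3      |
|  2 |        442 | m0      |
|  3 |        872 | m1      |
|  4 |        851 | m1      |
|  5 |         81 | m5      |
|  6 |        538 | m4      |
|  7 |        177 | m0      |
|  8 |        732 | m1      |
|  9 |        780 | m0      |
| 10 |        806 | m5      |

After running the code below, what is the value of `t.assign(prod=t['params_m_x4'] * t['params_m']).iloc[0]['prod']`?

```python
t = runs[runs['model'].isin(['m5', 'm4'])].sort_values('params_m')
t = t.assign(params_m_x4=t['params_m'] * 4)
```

26244

filter rows where model in ['m5', 'm4']:
    params_m model
5         81    m5
6        538    m4
10       806    m5
sort by params_m:
    params_m model
5         81    m5
6        538    m4
10       806    m5
add column params_m_x4 = t['params_m'] * 4:
    params_m model  params_m_x4
5         81    m5          324
6        538    m4         2152
10       806    m5         3224
add column prod = t['params_m_x4'] * t['params_m']:
    params_m model  params_m_x4     prod
5         81    m5          324    26244
6        538    m4         2152  1157776
10       806    m5         3224  2598544
The value at position 0, column 'prod' is 26244.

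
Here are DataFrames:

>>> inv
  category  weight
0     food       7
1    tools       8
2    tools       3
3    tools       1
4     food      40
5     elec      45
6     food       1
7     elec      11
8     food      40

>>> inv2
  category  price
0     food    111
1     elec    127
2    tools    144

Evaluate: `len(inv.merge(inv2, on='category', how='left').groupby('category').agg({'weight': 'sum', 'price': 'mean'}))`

3

merge on 'category' (how='left') → 9 rows:
  category  weight  price
0     food       7    111
1    tools       8    144
2    tools       3    144
3    tools       1    144
4     food      40    111
5     elec      45    127
6     food       1    111
7     elec      11    127
8     food      40    111
group by category: sum(weight), mean(price):
          weight  price
category               
elec          56  127.0
food          88  111.0
tools         12  144.0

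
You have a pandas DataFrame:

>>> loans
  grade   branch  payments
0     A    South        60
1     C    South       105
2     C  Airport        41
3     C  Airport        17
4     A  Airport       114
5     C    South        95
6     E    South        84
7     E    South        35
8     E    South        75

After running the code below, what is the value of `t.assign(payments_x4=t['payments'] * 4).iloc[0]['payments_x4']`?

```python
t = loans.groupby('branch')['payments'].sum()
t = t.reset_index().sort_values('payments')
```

688

group by branch, sum of payments:
branch
Airport    172
South      454
Name: payments, dtype: int64
reset_index():
    branch  payments
0  Airport       172
1    South       454
sort by payments:
    branch  payments
0  Airport       172
1    South       454
add column payments_x4 = t['payments'] * 4:
    branch  payments  payments_x4
0  Airport       172          688
1    South       454         1816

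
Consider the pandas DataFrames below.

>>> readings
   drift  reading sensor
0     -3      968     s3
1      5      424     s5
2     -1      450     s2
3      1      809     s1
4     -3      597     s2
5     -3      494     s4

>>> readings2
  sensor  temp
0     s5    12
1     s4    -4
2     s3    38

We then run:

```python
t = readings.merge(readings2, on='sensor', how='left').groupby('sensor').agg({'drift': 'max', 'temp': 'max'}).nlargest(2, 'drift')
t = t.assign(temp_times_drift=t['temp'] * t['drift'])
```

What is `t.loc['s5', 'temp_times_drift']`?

60.0

merge on 'sensor' (how='left') → 6 rows:
   drift  reading sensor  temp
0     -3      968     s3  38.0
1      5      424     s5  12.0
2     -1      450     s2   NaN
3      1      809     s1   NaN
4     -3      597     s2   NaN
5     -3      494     s4  -4.0
group by sensor: max(drift), max(temp):
        drift  temp
sensor             
s1          1   NaN
s2         -1   NaN
s3         -3  38.0
s4         -3  -4.0
s5          5  12.0
take 2 rows with largest drift:
        drift  temp
sensor             
s5          5  12.0
s1          1   NaN
add column temp_times_drift = t['temp'] * t['drift']:
        drift  temp  temp_times_drift
sensor                               
s5          5  12.0              60.0
s1          1   NaN               NaN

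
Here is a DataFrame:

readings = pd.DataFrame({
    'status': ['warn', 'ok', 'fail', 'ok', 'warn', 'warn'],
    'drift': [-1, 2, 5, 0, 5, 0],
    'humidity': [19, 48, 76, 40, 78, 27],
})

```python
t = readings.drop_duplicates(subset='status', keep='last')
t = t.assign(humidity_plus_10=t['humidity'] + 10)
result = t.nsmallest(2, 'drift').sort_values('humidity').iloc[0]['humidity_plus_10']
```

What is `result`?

37

drop duplicate status (keep=last):
  status  drift  humidity
2   fail      5        76
3     ok      0        40
5   warn      0        27
add column humidity_plus_10 = t['humidity'] + 10:
  status  drift  humidity  humidity_plus_10
2   fail      5        76                86
3     ok      0        40                50
5   warn      0        27                37
take 2 rows with smallest drift:
  status  drift  humidity  humidity_plus_10
3     ok      0        40                50
5   warn      0        27                37
sort by humidity:
  status  drift  humidity  humidity_plus_10
5   warn      0        27                37
3     ok      0        40                50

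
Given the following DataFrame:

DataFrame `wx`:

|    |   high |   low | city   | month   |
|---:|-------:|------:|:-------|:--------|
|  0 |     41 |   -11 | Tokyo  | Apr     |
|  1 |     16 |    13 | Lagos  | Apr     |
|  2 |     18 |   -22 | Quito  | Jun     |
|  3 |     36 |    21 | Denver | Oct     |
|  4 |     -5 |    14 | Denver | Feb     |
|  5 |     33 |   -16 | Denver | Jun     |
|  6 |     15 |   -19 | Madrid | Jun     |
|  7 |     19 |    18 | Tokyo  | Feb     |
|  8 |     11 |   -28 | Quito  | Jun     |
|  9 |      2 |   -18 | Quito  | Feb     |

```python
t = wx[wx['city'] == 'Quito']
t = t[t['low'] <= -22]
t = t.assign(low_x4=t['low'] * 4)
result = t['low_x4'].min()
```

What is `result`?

filter rows where city == 'Quito':
   high  low   city month
2    18  -22  Quito   Jun
8    11  -28  Quito   Jun
9     2  -18  Quito   Feb
filter rows where low <= -22:
   high  low   city month
2    18  -22  Quito   Jun
8    11  -28  Quito   Jun
add column low_x4 = t['low'] * 4:
   high  low   city month  low_x4
2    18  -22  Quito   Jun     -88
8    11  -28  Quito   Jun    -112
Hence -112.

-112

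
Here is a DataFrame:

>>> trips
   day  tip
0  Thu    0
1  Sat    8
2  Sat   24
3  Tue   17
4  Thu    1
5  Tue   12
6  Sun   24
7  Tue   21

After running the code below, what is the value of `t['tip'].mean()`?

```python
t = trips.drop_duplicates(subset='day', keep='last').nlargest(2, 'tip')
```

24.0

drop duplicate day (keep=last):
   day  tip
2  Sat   24
4  Thu    1
6  Sun   24
7  Tue   21
take 2 rows with largest tip:
   day  tip
2  Sat   24
6  Sun   24
Then the mean of column 'tip': 24.0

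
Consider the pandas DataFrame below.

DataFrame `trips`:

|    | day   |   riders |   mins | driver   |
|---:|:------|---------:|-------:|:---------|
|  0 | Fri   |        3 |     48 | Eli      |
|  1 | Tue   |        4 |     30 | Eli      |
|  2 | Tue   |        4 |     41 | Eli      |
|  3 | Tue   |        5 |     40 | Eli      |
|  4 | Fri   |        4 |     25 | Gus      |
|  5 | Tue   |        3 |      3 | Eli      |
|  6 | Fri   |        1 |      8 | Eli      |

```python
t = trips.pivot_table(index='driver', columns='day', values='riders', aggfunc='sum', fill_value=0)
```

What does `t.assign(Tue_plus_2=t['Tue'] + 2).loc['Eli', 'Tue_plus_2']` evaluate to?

18

pivot: rows=driver, cols=day, sum(riders):
day     Fri  Tue
driver          
Eli       4   16
Gus       4    0
add column Tue_plus_2 = t['Tue'] + 2:
day     Fri  Tue  Tue_plus_2
driver                      
Eli       4   16          18
Gus       4    0           2
Hence 18.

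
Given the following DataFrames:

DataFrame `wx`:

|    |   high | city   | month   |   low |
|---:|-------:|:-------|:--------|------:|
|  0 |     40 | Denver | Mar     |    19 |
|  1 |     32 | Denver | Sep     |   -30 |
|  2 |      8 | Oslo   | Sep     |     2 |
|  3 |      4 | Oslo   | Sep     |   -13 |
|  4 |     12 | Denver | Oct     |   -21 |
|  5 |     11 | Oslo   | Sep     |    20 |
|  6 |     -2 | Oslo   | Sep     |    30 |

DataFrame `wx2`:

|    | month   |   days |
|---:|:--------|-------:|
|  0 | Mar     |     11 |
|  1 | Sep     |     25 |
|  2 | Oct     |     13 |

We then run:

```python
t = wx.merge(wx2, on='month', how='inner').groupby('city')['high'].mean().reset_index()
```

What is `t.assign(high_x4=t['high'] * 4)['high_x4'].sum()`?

133.0

merge on 'month' (how='inner') → 7 rows:
   high    city month  low  days
0    40  Denver   Mar   19    11
1    32  Denver   Sep  -30    25
2     8    Oslo   Sep    2    25
3     4    Oslo   Sep  -13    25
4    12  Denver   Oct  -21    13
5    11    Oslo   Sep   20    25
6    -2    Oslo   Sep   30    25
group by city, mean of high:
city
Denver    28.00
Oslo       5.25
Name: high, dtype: float64
reset_index():
     city   high
0  Denver  28.00
1    Oslo   5.25
add column high_x4 = t['high'] * 4:
     city   high  high_x4
0  Denver  28.00    112.0
1    Oslo   5.25     21.0
Taking the sum of column 'high_x4' gives 133.0.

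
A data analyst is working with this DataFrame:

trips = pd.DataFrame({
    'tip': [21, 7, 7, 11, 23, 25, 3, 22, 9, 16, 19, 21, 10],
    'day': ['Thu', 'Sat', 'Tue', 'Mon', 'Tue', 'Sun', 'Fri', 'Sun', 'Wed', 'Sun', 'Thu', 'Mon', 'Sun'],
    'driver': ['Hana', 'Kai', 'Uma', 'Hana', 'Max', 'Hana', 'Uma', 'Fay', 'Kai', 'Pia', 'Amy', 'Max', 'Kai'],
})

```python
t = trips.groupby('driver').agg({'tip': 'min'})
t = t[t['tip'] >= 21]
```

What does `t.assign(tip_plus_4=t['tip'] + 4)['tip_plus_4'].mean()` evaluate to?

25.5

group by driver, min of tip:
        tip
driver     
Amy      19
Fay      22
Hana     11
Kai       7
Max      21
Pia      16
Uma       3
filter rows where tip >= 21:
        tip
driver     
Fay      22
Max      21
add column tip_plus_4 = t['tip'] + 4:
        tip  tip_plus_4
driver                 
Fay      22          26
Max      21          25
mean of column 'tip_plus_4' → 25.5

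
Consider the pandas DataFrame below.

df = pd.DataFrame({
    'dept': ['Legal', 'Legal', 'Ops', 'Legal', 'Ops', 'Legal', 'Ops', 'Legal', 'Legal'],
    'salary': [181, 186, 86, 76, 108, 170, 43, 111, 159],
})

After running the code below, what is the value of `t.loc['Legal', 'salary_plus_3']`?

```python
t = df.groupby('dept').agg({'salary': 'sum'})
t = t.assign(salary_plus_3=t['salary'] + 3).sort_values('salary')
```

group by dept, sum of salary:
       salary
dept         
Legal     883
Ops       237
add column salary_plus_3 = t['salary'] + 3:
       salary  salary_plus_3
dept                        
Legal     883            886
Ops       237            240
sort by salary:
       salary  salary_plus_3
dept                        
Ops       237            240
Legal     883            886
value at row 'Legal', column 'salary_plus_3' → 886

886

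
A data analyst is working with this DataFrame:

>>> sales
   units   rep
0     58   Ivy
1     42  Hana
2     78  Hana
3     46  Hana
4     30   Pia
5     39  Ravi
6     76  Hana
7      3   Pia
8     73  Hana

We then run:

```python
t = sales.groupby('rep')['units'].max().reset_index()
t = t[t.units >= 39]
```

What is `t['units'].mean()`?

58.3333333333

group by rep, max of units:
rep
Hana    78
Ivy     58
Pia     30
Ravi    39
Name: units, dtype: int64
reset_index():
    rep  units
0  Hana     78
1   Ivy     58
2   Pia     30
3  Ravi     39
filter rows where units >= 39:
    rep  units
0  Hana     78
1   Ivy     58
3  Ravi     39
Then the mean of column 'units': 58.3333333333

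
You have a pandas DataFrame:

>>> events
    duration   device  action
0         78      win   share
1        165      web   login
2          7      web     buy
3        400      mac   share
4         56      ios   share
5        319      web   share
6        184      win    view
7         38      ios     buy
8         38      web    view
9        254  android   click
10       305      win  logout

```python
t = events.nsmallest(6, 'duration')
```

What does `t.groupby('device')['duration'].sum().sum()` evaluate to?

382

take 6 rows with smallest duration:
   duration device action
2         7    web    buy
7        38    ios    buy
8        38    web   view
4        56    ios  share
0        78    win  share
1       165    web  login
group by device, sum of duration:
device
ios     94
web    210
win     78
Name: duration, dtype: int64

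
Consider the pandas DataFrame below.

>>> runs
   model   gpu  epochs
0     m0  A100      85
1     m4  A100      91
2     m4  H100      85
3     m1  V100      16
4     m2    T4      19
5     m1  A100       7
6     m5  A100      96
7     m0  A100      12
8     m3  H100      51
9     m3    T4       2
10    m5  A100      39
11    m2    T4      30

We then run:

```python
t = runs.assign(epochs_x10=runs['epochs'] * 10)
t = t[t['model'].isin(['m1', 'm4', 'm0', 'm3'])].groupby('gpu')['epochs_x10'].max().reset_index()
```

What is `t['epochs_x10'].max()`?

910

add column epochs_x10 = runs['epochs'] * 10:
   model   gpu  epochs  epochs_x10
0     m0  A100      85         850
1     m4  A100      91         910
2     m4  H100      85         850
3     m1  V100      16         160
4     m2    T4      19         190
5     m1  A100       7          70
6     m5  A100      96         960
7     m0  A100      12         120
8     m3  H100      51         510
9     m3    T4       2          20
10    m5  A100      39         390
11    m2    T4      30         300
filter rows where model in ['m1', 'm4', 'm0', 'm3']:
  model   gpu  epochs  epochs_x10
0    m0  A100      85         850
1    m4  A100      91         910
2    m4  H100      85         850
3    m1  V100      16         160
5    m1  A100       7          70
7    m0  A100      12         120
8    m3  H100      51         510
9    m3    T4       2          20
group by gpu, max of epochs_x10:
gpu
A100    910
H100    850
T4       20
V100    160
Name: epochs_x10, dtype: int64
reset_index():
    gpu  epochs_x10
0  A100         910
1  H100         850
2    T4          20
3  V100         160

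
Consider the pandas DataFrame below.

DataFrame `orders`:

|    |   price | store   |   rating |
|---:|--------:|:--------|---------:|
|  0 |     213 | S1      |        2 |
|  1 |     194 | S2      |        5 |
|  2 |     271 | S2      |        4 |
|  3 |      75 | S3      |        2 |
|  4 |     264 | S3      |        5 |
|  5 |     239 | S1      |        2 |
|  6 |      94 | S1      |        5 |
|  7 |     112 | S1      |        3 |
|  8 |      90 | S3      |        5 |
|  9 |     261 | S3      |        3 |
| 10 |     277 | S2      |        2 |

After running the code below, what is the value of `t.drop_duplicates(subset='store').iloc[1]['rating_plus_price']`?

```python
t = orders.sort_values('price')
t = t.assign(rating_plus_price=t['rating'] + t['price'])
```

99

sort by price:
    price store  rating
3      75    S3       2
8      90    S3       5
6      94    S1       5
7     112    S1       3
1     194    S2       5
0     213    S1       2
5     239    S1       2
9     261    S3       3
4     264    S3       5
2     271    S2       4
10    277    S2       2
add column rating_plus_price = t['rating'] + t['price']:
    price store  rating  rating_plus_price
3      75    S3       2                 77
8      90    S3       5                 95
6      94    S1       5                 99
7     112    S1       3                115
1     194    S2       5                199
0     213    S1       2                215
5     239    S1       2                241
9     261    S3       3                264
4     264    S3       5                269
2     271    S2       4                275
10    277    S2       2                279
drop duplicate store (keep=first):
   price store  rating  rating_plus_price
3     75    S3       2                 77
6     94    S1       5                 99
1    194    S2       5                199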